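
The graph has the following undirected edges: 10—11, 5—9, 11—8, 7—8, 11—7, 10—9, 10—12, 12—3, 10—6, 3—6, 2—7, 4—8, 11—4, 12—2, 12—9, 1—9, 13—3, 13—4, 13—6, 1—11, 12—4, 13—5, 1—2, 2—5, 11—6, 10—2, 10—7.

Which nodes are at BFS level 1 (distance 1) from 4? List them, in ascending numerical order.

8, 11, 12, 13

Level 0: 4
Level 1: 8, 11, 12, 13
Level 2: 1, 2, 3, 5, 6, 7, 9, 10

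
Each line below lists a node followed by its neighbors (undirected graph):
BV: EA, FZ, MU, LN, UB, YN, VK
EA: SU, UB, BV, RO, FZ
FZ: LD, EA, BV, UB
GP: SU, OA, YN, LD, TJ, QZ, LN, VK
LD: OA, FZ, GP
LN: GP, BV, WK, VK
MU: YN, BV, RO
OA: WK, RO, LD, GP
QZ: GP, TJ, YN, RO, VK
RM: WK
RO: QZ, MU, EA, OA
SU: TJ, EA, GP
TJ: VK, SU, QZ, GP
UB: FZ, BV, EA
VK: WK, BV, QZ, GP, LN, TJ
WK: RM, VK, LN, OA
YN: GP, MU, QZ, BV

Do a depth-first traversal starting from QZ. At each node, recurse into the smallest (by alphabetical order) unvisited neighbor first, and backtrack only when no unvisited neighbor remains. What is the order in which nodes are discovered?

QZ -> GP -> LD -> FZ -> BV -> EA -> RO -> MU -> YN -> OA -> WK -> LN -> VK -> TJ -> SU -> RM -> UB

Visit QZ
QZ → GP
GP → LD
LD → FZ
FZ → BV
BV → EA
EA → RO
RO → MU
MU → YN
RO → OA
OA → WK
WK → LN
LN → VK
VK → TJ
TJ → SU
WK → RM
EA → UB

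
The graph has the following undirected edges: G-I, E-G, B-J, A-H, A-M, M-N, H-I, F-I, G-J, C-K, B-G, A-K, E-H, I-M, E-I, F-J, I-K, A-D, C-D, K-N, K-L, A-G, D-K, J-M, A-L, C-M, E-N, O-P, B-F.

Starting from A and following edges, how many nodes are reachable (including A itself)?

14

BFS from A visits: A, D, G, H, K, L, M, C, B, E, I, J, N, F
Reachable nodes: 14 of 16 total.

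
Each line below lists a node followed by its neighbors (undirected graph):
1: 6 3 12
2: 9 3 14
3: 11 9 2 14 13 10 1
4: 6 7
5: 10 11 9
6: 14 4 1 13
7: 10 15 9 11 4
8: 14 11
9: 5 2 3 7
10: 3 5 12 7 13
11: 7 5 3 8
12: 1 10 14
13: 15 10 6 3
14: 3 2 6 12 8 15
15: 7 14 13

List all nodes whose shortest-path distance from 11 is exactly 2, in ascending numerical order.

1, 2, 4, 9, 10, 13, 14, 15

Level 0: 11
Level 1: 3, 5, 7, 8
Level 2: 1, 2, 4, 9, 10, 13, 14, 15
Level 3: 6, 12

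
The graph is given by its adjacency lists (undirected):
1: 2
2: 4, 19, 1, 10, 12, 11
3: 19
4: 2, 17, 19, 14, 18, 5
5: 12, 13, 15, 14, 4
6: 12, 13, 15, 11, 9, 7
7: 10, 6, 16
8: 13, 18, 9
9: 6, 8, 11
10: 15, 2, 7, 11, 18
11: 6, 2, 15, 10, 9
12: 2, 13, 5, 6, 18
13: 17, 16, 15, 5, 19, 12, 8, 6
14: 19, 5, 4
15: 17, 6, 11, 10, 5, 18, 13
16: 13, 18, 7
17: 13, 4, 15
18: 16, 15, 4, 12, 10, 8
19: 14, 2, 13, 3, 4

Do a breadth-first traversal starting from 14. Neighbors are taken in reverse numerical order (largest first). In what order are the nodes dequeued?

14 → 19 → 5 → 4 → 13 → 3 → 2 → 15 → 12 → 18 → 17 → 16 → 8 → 6 → 11 → 10 → 1 → 7 → 9

Visit 14; enqueue 19, 5, 4 → queue [19, 5, 4]
Visit 19; enqueue 13, 3, 2 → queue [5, 4, 13, 3, 2]
Visit 5; enqueue 15, 12 → queue [4, 13, 3, 2, 15, 12]
Visit 4; enqueue 18, 17 → queue [13, 3, 2, 15, 12, 18, 17]
Visit 13; enqueue 16, 8, 6 → queue [3, 2, 15, 12, 18, 17, 16, 8, 6]
Visit 3 → queue [2, 15, 12, 18, 17, 16, 8, 6]
Visit 2; enqueue 11, 10, 1 → queue [15, 12, 18, 17, 16, 8, 6, 11, 10, 1]
Visit 15 → queue [12, 18, 17, 16, 8, 6, 11, 10, 1]
Visit 12 → queue [18, 17, 16, 8, 6, 11, 10, 1]
Visit 18 → queue [17, 16, 8, 6, 11, 10, 1]
Visit 17 → queue [16, 8, 6, 11, 10, 1]
Visit 16; enqueue 7 → queue [8, 6, 11, 10, 1, 7]
Visit 8; enqueue 9 → queue [6, 11, 10, 1, 7, 9]
Visit 6 → queue [11, 10, 1, 7, 9]
Visit 11 → queue [10, 1, 7, 9]
Visit 10 → queue [1, 7, 9]
Visit 1 → queue [7, 9]
Visit 7 → queue [9]
Visit 9 → queue []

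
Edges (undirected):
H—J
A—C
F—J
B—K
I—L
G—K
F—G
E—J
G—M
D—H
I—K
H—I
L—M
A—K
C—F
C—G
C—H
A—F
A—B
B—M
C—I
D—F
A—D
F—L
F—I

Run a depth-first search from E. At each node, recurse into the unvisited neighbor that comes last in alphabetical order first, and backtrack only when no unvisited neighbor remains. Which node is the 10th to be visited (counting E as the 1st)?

A

Visit E
E → J
J → H
H → I
I → L
L → M
M → G
G → K
K → B
B → A
A → F
F → D
F → C

Visit order: E, J, H, I, L, M, G, K, B, A, F, D, C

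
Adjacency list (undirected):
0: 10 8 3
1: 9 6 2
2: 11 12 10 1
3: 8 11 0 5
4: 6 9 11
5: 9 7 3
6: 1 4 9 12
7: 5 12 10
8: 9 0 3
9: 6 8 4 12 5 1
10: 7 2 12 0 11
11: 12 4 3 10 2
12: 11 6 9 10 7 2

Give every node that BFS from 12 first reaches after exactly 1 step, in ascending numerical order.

Level 0: 12
Level 1: 2, 6, 7, 9, 10, 11
Level 2: 0, 1, 3, 4, 5, 8

2, 6, 7, 9, 10, 11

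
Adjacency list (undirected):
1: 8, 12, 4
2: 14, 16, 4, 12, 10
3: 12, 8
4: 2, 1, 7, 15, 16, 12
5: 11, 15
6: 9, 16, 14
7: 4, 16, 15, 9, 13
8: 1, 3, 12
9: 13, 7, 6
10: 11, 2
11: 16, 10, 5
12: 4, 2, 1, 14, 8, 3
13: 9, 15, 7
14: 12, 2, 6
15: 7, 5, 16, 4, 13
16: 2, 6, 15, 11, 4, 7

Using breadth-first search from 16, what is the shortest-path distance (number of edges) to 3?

3

Level 0: 16
Level 1: 2, 4, 6, 7, 11, 15
Level 2: 1, 5, 9, 10, 12, 13, 14
Level 3: 3, 8
3 first appears at level 3.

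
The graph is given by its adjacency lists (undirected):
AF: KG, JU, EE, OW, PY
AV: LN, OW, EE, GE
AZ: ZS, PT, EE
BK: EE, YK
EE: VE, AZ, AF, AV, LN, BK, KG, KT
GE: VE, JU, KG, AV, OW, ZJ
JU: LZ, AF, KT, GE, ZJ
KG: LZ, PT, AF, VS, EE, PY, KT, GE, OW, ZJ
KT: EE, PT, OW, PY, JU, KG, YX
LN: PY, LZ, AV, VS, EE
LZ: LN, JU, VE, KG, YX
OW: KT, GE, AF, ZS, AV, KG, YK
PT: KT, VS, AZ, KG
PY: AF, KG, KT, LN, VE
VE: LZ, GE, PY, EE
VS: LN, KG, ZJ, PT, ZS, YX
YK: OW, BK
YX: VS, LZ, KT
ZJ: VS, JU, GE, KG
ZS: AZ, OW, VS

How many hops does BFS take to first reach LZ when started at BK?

3

Level 0: BK
Level 1: EE, YK
Level 2: AF, AV, AZ, KG, KT, LN, OW, VE
Level 3: GE, JU, LZ, PT, PY, VS, YX, ZJ, ZS
LZ first appears at level 3.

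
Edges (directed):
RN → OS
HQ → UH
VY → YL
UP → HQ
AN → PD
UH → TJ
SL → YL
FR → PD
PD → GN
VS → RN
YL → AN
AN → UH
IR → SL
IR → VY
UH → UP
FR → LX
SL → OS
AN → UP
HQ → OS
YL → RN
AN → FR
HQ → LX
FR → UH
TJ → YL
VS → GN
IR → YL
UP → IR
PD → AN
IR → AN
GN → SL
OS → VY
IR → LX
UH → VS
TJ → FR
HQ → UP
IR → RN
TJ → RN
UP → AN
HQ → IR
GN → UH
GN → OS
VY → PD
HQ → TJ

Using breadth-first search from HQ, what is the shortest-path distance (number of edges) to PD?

Level 0: HQ
Level 1: IR, LX, OS, TJ, UH, UP
Level 2: AN, FR, RN, SL, VS, VY, YL
Level 3: GN, PD
PD first appears at level 3.

3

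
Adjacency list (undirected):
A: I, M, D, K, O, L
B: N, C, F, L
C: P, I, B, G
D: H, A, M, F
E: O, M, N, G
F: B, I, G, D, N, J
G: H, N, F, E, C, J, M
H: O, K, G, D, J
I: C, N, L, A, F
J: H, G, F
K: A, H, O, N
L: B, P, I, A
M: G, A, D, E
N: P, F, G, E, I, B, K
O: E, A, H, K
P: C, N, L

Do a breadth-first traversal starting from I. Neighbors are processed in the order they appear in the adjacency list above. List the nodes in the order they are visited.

Visit I; enqueue C, N, L, A, F → queue [C, N, L, A, F]
Visit C; enqueue P, B, G → queue [N, L, A, F, P, B, G]
Visit N; enqueue E, K → queue [L, A, F, P, B, G, E, K]
Visit L → queue [A, F, P, B, G, E, K]
Visit A; enqueue M, D, O → queue [F, P, B, G, E, K, M, D, O]
Visit F; enqueue J → queue [P, B, G, E, K, M, D, O, J]
Visit P → queue [B, G, E, K, M, D, O, J]
Visit B → queue [G, E, K, M, D, O, J]
Visit G; enqueue H → queue [E, K, M, D, O, J, H]
Visit E → queue [K, M, D, O, J, H]
Visit K → queue [M, D, O, J, H]
Visit M → queue [D, O, J, H]
Visit D → queue [O, J, H]
Visit O → queue [J, H]
Visit J → queue [H]
Visit H → queue []

I C N L A F P B G E K M D O J H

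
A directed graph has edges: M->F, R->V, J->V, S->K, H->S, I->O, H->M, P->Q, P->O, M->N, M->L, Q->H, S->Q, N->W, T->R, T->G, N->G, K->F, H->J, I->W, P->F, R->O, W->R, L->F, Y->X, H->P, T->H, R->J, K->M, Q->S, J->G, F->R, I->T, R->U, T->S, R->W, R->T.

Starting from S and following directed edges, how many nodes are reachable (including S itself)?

BFS from S visits: S, K, Q, F, M, H, R, L, N, J, P, O, T, U, V, W, G
Reachable nodes: 17 of 20 total.

17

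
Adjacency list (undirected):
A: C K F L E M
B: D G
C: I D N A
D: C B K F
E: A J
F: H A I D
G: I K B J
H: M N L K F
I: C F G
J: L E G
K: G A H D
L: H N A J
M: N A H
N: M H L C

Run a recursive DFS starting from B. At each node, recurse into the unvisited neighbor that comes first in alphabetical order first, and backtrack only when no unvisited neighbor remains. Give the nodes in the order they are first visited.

Visit B
B → D
D → C
C → A
A → E
E → J
J → G
G → I
I → F
F → H
H → K
H → L
L → N
N → M

B → D → C → A → E → J → G → I → F → H → K → L → N → M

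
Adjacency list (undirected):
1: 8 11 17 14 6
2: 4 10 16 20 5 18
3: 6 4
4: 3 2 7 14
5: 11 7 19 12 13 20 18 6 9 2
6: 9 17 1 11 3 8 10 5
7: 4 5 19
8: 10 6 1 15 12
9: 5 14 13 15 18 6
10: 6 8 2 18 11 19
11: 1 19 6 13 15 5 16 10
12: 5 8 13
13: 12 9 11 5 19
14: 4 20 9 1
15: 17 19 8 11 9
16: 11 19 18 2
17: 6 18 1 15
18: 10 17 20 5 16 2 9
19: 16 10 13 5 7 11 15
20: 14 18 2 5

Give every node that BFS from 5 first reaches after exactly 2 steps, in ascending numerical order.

Level 0: 5
Level 1: 2, 6, 7, 9, 11, 12, 13, 18, 19, 20
Level 2: 1, 3, 4, 8, 10, 14, 15, 16, 17

1, 3, 4, 8, 10, 14, 15, 16, 17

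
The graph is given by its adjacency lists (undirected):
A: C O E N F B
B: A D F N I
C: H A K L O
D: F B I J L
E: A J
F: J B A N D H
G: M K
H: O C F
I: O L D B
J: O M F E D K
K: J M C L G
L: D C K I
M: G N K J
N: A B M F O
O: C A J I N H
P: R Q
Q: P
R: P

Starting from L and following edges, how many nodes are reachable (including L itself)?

BFS from L visits: L, D, C, K, I, F, B, J, H, A, O, M, G, N, E
Reachable nodes: 15 of 18 total.

15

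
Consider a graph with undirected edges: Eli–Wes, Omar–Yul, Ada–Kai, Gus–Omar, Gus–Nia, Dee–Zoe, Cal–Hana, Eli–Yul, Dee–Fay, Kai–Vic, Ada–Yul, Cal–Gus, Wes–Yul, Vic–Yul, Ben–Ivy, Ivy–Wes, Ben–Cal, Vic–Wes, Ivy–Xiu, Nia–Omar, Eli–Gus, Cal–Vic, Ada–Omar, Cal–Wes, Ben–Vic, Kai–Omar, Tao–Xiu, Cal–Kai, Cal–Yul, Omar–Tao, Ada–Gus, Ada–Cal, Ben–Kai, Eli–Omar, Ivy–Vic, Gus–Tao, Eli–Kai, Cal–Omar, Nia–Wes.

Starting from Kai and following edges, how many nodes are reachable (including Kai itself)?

BFS from Kai visits: Kai, Ada, Ben, Cal, Eli, Omar, Vic, Gus, Yul, Ivy, Hana, Wes, Nia, Tao, Xiu
Reachable nodes: 15 of 18 total.

15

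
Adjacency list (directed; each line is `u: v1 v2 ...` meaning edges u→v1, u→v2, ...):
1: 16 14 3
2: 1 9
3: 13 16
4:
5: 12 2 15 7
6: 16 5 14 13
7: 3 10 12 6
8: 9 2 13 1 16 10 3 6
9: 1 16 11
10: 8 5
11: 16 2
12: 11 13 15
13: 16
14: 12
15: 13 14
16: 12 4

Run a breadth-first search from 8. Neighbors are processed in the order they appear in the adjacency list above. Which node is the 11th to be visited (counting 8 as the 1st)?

Visit 8; enqueue 9, 2, 13, 1, 16, 10, 3, 6 → queue [9, 2, 13, 1, 16, 10, 3, 6]
Visit 9; enqueue 11 → queue [2, 13, 1, 16, 10, 3, 6, 11]
Visit 2 → queue [13, 1, 16, 10, 3, 6, 11]
Visit 13 → queue [1, 16, 10, 3, 6, 11]
Visit 1; enqueue 14 → queue [16, 10, 3, 6, 11, 14]
Visit 16; enqueue 12, 4 → queue [10, 3, 6, 11, 14, 12, 4]
Visit 10; enqueue 5 → queue [3, 6, 11, 14, 12, 4, 5]
Visit 3 → queue [6, 11, 14, 12, 4, 5]
Visit 6 → queue [11, 14, 12, 4, 5]
Visit 11 → queue [14, 12, 4, 5]
Visit 14 → queue [12, 4, 5]
Visit 12; enqueue 15 → queue [4, 5, 15]
Visit 4 → queue [5, 15]
Visit 5; enqueue 7 → queue [15, 7]
Visit 15 → queue [7]
Visit 7 → queue []

Visit order: 8, 9, 2, 13, 1, 16, 10, 3, 6, 11, 14, 12, 4, 5, 15, 7

14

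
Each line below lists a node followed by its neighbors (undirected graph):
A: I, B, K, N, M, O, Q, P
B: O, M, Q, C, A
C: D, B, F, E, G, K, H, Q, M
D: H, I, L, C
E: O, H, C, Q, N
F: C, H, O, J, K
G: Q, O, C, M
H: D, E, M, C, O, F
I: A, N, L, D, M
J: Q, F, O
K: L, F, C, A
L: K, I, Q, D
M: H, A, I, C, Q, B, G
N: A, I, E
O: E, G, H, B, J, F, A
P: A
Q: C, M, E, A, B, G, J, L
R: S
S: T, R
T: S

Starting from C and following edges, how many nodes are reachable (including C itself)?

BFS from C visits: C, D, B, F, E, G, K, H, Q, M, I, L, O, A, J, N, P
Reachable nodes: 17 of 20 total.

17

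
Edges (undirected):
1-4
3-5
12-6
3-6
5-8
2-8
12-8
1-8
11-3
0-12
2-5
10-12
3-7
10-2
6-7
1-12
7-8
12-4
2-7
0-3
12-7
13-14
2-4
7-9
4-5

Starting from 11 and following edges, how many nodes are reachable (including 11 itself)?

BFS from 11 visits: 11, 3, 0, 5, 6, 7, 12, 2, 4, 8, 9, 1, 10
Reachable nodes: 13 of 15 total.

13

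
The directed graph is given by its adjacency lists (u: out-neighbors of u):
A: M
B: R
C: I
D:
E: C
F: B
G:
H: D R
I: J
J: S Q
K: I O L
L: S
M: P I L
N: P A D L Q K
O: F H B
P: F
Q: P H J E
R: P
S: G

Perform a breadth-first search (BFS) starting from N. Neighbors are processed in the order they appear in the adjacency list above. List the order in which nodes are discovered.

N → P → A → D → L → Q → K → F → M → S → H → J → E → I → O → B → G → R → C

Visit N; enqueue P, A, D, L, Q, K → queue [P, A, D, L, Q, K]
Visit P; enqueue F → queue [A, D, L, Q, K, F]
Visit A; enqueue M → queue [D, L, Q, K, F, M]
Visit D → queue [L, Q, K, F, M]
Visit L; enqueue S → queue [Q, K, F, M, S]
Visit Q; enqueue H, J, E → queue [K, F, M, S, H, J, E]
Visit K; enqueue I, O → queue [F, M, S, H, J, E, I, O]
Visit F; enqueue B → queue [M, S, H, J, E, I, O, B]
Visit M → queue [S, H, J, E, I, O, B]
Visit S; enqueue G → queue [H, J, E, I, O, B, G]
Visit H; enqueue R → queue [J, E, I, O, B, G, R]
Visit J → queue [E, I, O, B, G, R]
Visit E; enqueue C → queue [I, O, B, G, R, C]
Visit I → queue [O, B, G, R, C]
Visit O → queue [B, G, R, C]
Visit B → queue [G, R, C]
Visit G → queue [R, C]
Visit R → queue [C]
Visit C → queue []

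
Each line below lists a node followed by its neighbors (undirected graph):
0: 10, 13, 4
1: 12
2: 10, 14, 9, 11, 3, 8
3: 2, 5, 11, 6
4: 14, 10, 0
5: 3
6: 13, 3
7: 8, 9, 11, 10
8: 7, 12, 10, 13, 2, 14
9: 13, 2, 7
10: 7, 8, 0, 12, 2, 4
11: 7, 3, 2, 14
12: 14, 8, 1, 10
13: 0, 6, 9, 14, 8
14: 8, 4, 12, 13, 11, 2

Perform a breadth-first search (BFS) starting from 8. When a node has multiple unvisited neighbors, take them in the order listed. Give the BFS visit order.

8 → 7 → 12 → 10 → 13 → 2 → 14 → 9 → 11 → 1 → 0 → 4 → 6 → 3 → 5

Visit 8; enqueue 7, 12, 10, 13, 2, 14 → queue [7, 12, 10, 13, 2, 14]
Visit 7; enqueue 9, 11 → queue [12, 10, 13, 2, 14, 9, 11]
Visit 12; enqueue 1 → queue [10, 13, 2, 14, 9, 11, 1]
Visit 10; enqueue 0, 4 → queue [13, 2, 14, 9, 11, 1, 0, 4]
Visit 13; enqueue 6 → queue [2, 14, 9, 11, 1, 0, 4, 6]
Visit 2; enqueue 3 → queue [14, 9, 11, 1, 0, 4, 6, 3]
Visit 14 → queue [9, 11, 1, 0, 4, 6, 3]
Visit 9 → queue [11, 1, 0, 4, 6, 3]
Visit 11 → queue [1, 0, 4, 6, 3]
Visit 1 → queue [0, 4, 6, 3]
Visit 0 → queue [4, 6, 3]
Visit 4 → queue [6, 3]
Visit 6 → queue [3]
Visit 3; enqueue 5 → queue [5]
Visit 5 → queue []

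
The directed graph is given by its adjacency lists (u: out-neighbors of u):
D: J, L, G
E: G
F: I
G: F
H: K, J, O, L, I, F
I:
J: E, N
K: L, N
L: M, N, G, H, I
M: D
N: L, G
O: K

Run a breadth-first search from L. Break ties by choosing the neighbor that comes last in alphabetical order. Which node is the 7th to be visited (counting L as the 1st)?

D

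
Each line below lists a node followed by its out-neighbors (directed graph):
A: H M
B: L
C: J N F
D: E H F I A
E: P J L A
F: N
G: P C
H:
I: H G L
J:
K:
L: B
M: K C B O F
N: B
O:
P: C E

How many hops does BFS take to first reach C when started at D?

3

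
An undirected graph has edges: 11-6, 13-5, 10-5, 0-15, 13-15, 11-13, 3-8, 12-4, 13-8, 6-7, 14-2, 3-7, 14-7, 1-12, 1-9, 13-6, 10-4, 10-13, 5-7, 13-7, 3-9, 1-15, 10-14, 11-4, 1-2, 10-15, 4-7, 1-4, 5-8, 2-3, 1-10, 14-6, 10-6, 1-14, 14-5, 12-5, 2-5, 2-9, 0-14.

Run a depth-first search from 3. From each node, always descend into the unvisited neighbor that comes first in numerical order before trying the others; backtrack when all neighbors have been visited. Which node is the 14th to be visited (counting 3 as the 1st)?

Visit 3
3 → 2
2 → 1
1 → 4
4 → 7
7 → 5
5 → 8
8 → 13
13 → 6
6 → 10
10 → 14
14 → 0
0 → 15
6 → 11
5 → 12
1 → 9

Visit order: 3, 2, 1, 4, 7, 5, 8, 13, 6, 10, 14, 0, 15, 11, 12, 9

11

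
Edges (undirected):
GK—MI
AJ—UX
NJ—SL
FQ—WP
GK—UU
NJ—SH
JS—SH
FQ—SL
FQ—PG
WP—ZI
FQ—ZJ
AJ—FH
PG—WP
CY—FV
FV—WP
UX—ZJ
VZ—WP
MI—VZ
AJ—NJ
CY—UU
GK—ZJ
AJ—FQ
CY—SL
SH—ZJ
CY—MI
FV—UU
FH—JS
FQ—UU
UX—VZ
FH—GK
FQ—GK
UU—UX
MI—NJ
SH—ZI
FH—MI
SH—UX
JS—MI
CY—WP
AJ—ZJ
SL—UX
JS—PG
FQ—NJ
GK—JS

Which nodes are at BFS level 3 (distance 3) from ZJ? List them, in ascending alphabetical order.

CY, FV

Level 0: ZJ
Level 1: AJ, FQ, GK, SH, UX
Level 2: FH, JS, MI, NJ, PG, SL, UU, VZ, WP, ZI
Level 3: CY, FV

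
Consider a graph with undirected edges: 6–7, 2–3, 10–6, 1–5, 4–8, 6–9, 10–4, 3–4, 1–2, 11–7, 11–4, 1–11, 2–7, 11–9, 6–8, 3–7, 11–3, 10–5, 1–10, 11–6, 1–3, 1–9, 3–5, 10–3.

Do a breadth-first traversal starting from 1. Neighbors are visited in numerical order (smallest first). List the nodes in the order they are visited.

Visit 1; enqueue 2, 3, 5, 9, 10, 11 → queue [2, 3, 5, 9, 10, 11]
Visit 2; enqueue 7 → queue [3, 5, 9, 10, 11, 7]
Visit 3; enqueue 4 → queue [5, 9, 10, 11, 7, 4]
Visit 5 → queue [9, 10, 11, 7, 4]
Visit 9; enqueue 6 → queue [10, 11, 7, 4, 6]
Visit 10 → queue [11, 7, 4, 6]
Visit 11 → queue [7, 4, 6]
Visit 7 → queue [4, 6]
Visit 4; enqueue 8 → queue [6, 8]
Visit 6 → queue [8]
Visit 8 → queue []

1, 2, 3, 5, 9, 10, 11, 7, 4, 6, 8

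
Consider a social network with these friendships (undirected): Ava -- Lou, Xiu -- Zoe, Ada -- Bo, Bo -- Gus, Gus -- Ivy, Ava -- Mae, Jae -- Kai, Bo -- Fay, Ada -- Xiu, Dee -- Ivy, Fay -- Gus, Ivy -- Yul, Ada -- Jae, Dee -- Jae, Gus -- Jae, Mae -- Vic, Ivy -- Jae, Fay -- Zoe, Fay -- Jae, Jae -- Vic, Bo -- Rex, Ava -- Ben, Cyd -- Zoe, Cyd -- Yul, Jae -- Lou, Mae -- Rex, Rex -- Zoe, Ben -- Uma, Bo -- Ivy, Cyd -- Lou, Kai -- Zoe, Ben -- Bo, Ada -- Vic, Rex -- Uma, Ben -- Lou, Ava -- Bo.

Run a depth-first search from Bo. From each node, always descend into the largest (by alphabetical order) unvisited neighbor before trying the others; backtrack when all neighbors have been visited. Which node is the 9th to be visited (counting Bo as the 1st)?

Lou

Visit Bo
Bo → Rex
Rex → Zoe
Zoe → Xiu
Xiu → Ada
Ada → Vic
Vic → Mae
Mae → Ava
Ava → Lou
Lou → Jae
Jae → Kai
Jae → Ivy
Ivy → Yul
Yul → Cyd
Ivy → Gus
Gus → Fay
Ivy → Dee
Lou → Ben
Ben → Uma

Visit order: Bo, Rex, Zoe, Xiu, Ada, Vic, Mae, Ava, Lou, Jae, Kai, Ivy, Yul, Cyd, Gus, Fay, Dee, Ben, Uma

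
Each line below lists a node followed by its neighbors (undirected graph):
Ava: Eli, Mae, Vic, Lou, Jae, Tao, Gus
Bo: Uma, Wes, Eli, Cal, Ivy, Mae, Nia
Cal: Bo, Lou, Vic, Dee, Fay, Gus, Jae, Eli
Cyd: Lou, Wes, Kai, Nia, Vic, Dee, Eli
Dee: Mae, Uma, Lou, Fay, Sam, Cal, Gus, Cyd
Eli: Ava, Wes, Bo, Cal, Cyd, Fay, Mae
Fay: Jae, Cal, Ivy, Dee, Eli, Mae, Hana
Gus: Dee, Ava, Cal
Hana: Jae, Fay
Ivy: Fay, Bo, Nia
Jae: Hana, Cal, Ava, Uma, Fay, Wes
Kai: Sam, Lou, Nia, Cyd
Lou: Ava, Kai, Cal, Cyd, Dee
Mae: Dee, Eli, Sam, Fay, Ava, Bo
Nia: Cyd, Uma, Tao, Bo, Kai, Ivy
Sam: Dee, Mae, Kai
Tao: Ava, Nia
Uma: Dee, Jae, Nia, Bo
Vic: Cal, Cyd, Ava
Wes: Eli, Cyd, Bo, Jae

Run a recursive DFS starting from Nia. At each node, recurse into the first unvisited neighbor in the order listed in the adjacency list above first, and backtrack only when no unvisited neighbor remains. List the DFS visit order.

Nia, Cyd, Lou, Ava, Eli, Wes, Bo, Uma, Dee, Mae, Sam, Kai, Fay, Jae, Hana, Cal, Vic, Gus, Ivy, Tao

Visit Nia
Nia → Cyd
Cyd → Lou
Lou → Ava
Ava → Eli
Eli → Wes
Wes → Bo
Bo → Uma
Uma → Dee
Dee → Mae
Mae → Sam
Sam → Kai
Mae → Fay
Fay → Jae
Jae → Hana
Jae → Cal
Cal → Vic
Cal → Gus
Fay → Ivy
Ava → Tao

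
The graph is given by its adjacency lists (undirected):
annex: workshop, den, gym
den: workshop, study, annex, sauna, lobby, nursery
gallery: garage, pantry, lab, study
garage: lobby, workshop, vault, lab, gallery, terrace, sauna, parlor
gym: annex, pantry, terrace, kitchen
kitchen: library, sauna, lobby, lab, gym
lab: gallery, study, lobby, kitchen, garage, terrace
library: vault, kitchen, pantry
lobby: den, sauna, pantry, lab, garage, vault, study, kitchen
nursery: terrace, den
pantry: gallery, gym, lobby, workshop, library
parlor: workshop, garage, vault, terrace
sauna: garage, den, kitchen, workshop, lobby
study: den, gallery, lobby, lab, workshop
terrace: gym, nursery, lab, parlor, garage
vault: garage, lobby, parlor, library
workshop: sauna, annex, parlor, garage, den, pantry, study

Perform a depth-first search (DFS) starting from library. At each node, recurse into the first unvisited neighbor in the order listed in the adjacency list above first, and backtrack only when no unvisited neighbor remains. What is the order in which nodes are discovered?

Visit library
library → vault
vault → garage
garage → lobby
lobby → den
den → workshop
workshop → sauna
sauna → kitchen
kitchen → lab
lab → gallery
gallery → pantry
pantry → gym
gym → annex
gym → terrace
terrace → nursery
terrace → parlor
gallery → study

library vault garage lobby den workshop sauna kitchen lab gallery pantry gym annex terrace nursery parlor study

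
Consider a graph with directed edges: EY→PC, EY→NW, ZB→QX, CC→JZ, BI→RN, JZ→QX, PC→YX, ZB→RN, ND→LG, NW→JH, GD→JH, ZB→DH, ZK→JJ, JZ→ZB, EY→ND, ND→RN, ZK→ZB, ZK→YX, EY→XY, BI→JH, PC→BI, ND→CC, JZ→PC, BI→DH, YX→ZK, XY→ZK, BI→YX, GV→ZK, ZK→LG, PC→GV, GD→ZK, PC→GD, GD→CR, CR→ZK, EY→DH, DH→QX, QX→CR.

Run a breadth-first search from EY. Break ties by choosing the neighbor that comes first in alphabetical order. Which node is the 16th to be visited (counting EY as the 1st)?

Visit EY; enqueue DH, ND, NW, PC, XY → queue [DH, ND, NW, PC, XY]
Visit DH; enqueue QX → queue [ND, NW, PC, XY, QX]
Visit ND; enqueue CC, LG, RN → queue [NW, PC, XY, QX, CC, LG, RN]
Visit NW; enqueue JH → queue [PC, XY, QX, CC, LG, RN, JH]
Visit PC; enqueue BI, GD, GV, YX → queue [XY, QX, CC, LG, RN, JH, BI, GD, GV, YX]
Visit XY; enqueue ZK → queue [QX, CC, LG, RN, JH, BI, GD, GV, YX, ZK]
Visit QX; enqueue CR → queue [CC, LG, RN, JH, BI, GD, GV, YX, ZK, CR]
Visit CC; enqueue JZ → queue [LG, RN, JH, BI, GD, GV, YX, ZK, CR, JZ]
Visit LG → queue [RN, JH, BI, GD, GV, YX, ZK, CR, JZ]
Visit RN → queue [JH, BI, GD, GV, YX, ZK, CR, JZ]
Visit JH → queue [BI, GD, GV, YX, ZK, CR, JZ]
Visit BI → queue [GD, GV, YX, ZK, CR, JZ]
Visit GD → queue [GV, YX, ZK, CR, JZ]
Visit GV → queue [YX, ZK, CR, JZ]
Visit YX → queue [ZK, CR, JZ]
Visit ZK; enqueue JJ, ZB → queue [CR, JZ, JJ, ZB]
Visit CR → queue [JZ, JJ, ZB]
Visit JZ → queue [JJ, ZB]
Visit JJ → queue [ZB]
Visit ZB → queue []

Visit order: EY, DH, ND, NW, PC, XY, QX, CC, LG, RN, JH, BI, GD, GV, YX, ZK, CR, JZ, JJ, ZB

ZK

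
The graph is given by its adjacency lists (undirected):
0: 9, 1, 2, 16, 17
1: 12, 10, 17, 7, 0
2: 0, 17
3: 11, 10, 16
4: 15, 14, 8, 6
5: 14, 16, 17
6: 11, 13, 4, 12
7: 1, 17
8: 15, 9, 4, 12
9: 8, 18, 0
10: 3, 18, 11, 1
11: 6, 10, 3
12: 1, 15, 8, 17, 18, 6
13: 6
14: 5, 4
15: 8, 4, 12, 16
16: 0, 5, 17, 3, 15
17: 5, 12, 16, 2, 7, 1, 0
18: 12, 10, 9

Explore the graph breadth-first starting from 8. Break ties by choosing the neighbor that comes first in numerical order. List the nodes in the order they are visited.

Visit 8; enqueue 4, 9, 12, 15 → queue [4, 9, 12, 15]
Visit 4; enqueue 6, 14 → queue [9, 12, 15, 6, 14]
Visit 9; enqueue 0, 18 → queue [12, 15, 6, 14, 0, 18]
Visit 12; enqueue 1, 17 → queue [15, 6, 14, 0, 18, 1, 17]
Visit 15; enqueue 16 → queue [6, 14, 0, 18, 1, 17, 16]
Visit 6; enqueue 11, 13 → queue [14, 0, 18, 1, 17, 16, 11, 13]
Visit 14; enqueue 5 → queue [0, 18, 1, 17, 16, 11, 13, 5]
Visit 0; enqueue 2 → queue [18, 1, 17, 16, 11, 13, 5, 2]
Visit 18; enqueue 10 → queue [1, 17, 16, 11, 13, 5, 2, 10]
Visit 1; enqueue 7 → queue [17, 16, 11, 13, 5, 2, 10, 7]
Visit 17 → queue [16, 11, 13, 5, 2, 10, 7]
Visit 16; enqueue 3 → queue [11, 13, 5, 2, 10, 7, 3]
Visit 11 → queue [13, 5, 2, 10, 7, 3]
Visit 13 → queue [5, 2, 10, 7, 3]
Visit 5 → queue [2, 10, 7, 3]
Visit 2 → queue [10, 7, 3]
Visit 10 → queue [7, 3]
Visit 7 → queue [3]
Visit 3 → queue []

8, 4, 9, 12, 15, 6, 14, 0, 18, 1, 17, 16, 11, 13, 5, 2, 10, 7, 3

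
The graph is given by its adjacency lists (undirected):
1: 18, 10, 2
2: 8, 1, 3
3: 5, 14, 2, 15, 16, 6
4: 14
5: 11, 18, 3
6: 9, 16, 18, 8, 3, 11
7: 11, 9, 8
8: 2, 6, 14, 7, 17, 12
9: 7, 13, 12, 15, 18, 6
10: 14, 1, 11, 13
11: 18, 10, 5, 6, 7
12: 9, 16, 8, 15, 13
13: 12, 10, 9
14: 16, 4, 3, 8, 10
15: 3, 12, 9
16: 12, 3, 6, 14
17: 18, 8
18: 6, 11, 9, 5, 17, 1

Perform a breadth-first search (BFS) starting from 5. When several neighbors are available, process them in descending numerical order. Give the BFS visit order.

5 18 11 3 17 9 6 1 10 7 16 15 14 2 8 13 12 4

Visit 5; enqueue 18, 11, 3 → queue [18, 11, 3]
Visit 18; enqueue 17, 9, 6, 1 → queue [11, 3, 17, 9, 6, 1]
Visit 11; enqueue 10, 7 → queue [3, 17, 9, 6, 1, 10, 7]
Visit 3; enqueue 16, 15, 14, 2 → queue [17, 9, 6, 1, 10, 7, 16, 15, 14, 2]
Visit 17; enqueue 8 → queue [9, 6, 1, 10, 7, 16, 15, 14, 2, 8]
Visit 9; enqueue 13, 12 → queue [6, 1, 10, 7, 16, 15, 14, 2, 8, 13, 12]
Visit 6 → queue [1, 10, 7, 16, 15, 14, 2, 8, 13, 12]
Visit 1 → queue [10, 7, 16, 15, 14, 2, 8, 13, 12]
Visit 10 → queue [7, 16, 15, 14, 2, 8, 13, 12]
Visit 7 → queue [16, 15, 14, 2, 8, 13, 12]
Visit 16 → queue [15, 14, 2, 8, 13, 12]
Visit 15 → queue [14, 2, 8, 13, 12]
Visit 14; enqueue 4 → queue [2, 8, 13, 12, 4]
Visit 2 → queue [8, 13, 12, 4]
Visit 8 → queue [13, 12, 4]
Visit 13 → queue [12, 4]
Visit 12 → queue [4]
Visit 4 → queue []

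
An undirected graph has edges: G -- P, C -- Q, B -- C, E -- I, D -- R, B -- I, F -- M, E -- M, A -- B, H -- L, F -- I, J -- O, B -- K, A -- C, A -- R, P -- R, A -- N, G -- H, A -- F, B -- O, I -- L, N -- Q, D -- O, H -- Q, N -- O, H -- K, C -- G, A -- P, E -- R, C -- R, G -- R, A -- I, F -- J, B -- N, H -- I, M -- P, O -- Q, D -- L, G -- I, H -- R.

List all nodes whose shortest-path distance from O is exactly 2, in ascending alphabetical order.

Level 0: O
Level 1: B, D, J, N, Q
Level 2: A, C, F, H, I, K, L, R
Level 3: E, G, M, P

A, C, F, H, I, K, L, R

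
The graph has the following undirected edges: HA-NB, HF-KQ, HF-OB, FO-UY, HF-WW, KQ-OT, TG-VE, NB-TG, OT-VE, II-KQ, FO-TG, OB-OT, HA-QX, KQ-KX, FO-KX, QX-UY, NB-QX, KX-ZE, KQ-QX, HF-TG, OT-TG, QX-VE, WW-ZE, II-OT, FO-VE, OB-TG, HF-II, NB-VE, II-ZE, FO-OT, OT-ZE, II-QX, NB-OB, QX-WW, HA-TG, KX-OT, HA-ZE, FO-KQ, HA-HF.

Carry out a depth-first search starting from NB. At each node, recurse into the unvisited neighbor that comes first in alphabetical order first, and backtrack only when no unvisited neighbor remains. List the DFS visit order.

NB HA HF II KQ FO KX OT OB TG VE QX UY WW ZE

Visit NB
NB → HA
HA → HF
HF → II
II → KQ
KQ → FO
FO → KX
KX → OT
OT → OB
OB → TG
TG → VE
VE → QX
QX → UY
QX → WW
WW → ZE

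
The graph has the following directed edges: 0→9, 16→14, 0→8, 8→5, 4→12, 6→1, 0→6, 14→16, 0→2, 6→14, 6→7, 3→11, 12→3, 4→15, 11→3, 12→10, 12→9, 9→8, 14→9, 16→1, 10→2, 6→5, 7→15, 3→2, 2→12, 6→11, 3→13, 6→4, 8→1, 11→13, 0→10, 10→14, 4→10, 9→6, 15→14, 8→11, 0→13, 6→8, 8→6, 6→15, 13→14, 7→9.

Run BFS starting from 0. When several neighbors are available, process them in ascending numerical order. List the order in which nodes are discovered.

Visit 0; enqueue 2, 6, 8, 9, 10, 13 → queue [2, 6, 8, 9, 10, 13]
Visit 2; enqueue 12 → queue [6, 8, 9, 10, 13, 12]
Visit 6; enqueue 1, 4, 5, 7, 11, 14, 15 → queue [8, 9, 10, 13, 12, 1, 4, 5, 7, 11, 14, 15]
Visit 8 → queue [9, 10, 13, 12, 1, 4, 5, 7, 11, 14, 15]
Visit 9 → queue [10, 13, 12, 1, 4, 5, 7, 11, 14, 15]
Visit 10 → queue [13, 12, 1, 4, 5, 7, 11, 14, 15]
Visit 13 → queue [12, 1, 4, 5, 7, 11, 14, 15]
Visit 12; enqueue 3 → queue [1, 4, 5, 7, 11, 14, 15, 3]
Visit 1 → queue [4, 5, 7, 11, 14, 15, 3]
Visit 4 → queue [5, 7, 11, 14, 15, 3]
Visit 5 → queue [7, 11, 14, 15, 3]
Visit 7 → queue [11, 14, 15, 3]
Visit 11 → queue [14, 15, 3]
Visit 14; enqueue 16 → queue [15, 3, 16]
Visit 15 → queue [3, 16]
Visit 3 → queue [16]
Visit 16 → queue []

0 2 6 8 9 10 13 12 1 4 5 7 11 14 15 3 16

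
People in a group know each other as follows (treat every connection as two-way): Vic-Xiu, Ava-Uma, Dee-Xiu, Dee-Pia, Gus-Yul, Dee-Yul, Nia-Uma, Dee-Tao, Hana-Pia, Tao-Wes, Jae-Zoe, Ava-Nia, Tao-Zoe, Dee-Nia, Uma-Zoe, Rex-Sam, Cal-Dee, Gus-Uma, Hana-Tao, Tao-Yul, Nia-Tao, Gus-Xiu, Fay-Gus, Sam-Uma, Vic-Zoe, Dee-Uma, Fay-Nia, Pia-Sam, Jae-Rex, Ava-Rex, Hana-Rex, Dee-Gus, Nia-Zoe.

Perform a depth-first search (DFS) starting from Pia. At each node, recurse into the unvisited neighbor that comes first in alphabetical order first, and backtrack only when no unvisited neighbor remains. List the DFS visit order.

Pia, Dee, Cal, Gus, Fay, Nia, Ava, Rex, Hana, Tao, Wes, Yul, Zoe, Jae, Uma, Sam, Vic, Xiu

Visit Pia
Pia → Dee
Dee → Cal
Dee → Gus
Gus → Fay
Fay → Nia
Nia → Ava
Ava → Rex
Rex → Hana
Hana → Tao
Tao → Wes
Tao → Yul
Tao → Zoe
Zoe → Jae
Zoe → Uma
Uma → Sam
Zoe → Vic
Vic → Xiu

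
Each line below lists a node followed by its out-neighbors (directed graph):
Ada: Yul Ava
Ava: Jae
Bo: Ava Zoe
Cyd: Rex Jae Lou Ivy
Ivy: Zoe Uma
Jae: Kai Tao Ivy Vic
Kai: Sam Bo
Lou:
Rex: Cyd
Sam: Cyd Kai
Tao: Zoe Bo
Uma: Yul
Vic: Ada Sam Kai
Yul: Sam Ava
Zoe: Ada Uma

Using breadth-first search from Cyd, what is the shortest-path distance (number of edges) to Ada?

Level 0: Cyd
Level 1: Ivy, Jae, Lou, Rex
Level 2: Kai, Tao, Uma, Vic, Zoe
Level 3: Ada, Bo, Sam, Yul
Level 4: Ava
Ada first appears at level 3.

3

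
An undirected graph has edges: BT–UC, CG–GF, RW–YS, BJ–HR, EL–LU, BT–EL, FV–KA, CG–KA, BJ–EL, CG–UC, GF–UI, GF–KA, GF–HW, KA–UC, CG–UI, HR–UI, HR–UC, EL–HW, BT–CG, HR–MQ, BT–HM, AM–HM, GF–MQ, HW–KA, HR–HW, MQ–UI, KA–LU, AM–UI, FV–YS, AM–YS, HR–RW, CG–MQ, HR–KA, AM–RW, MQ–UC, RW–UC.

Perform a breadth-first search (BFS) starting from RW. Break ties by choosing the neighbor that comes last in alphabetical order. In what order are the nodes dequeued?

RW → YS → UC → HR → AM → FV → MQ → KA → CG → BT → UI → HW → BJ → HM → GF → LU → EL

Visit RW; enqueue YS, UC, HR, AM → queue [YS, UC, HR, AM]
Visit YS; enqueue FV → queue [UC, HR, AM, FV]
Visit UC; enqueue MQ, KA, CG, BT → queue [HR, AM, FV, MQ, KA, CG, BT]
Visit HR; enqueue UI, HW, BJ → queue [AM, FV, MQ, KA, CG, BT, UI, HW, BJ]
Visit AM; enqueue HM → queue [FV, MQ, KA, CG, BT, UI, HW, BJ, HM]
Visit FV → queue [MQ, KA, CG, BT, UI, HW, BJ, HM]
Visit MQ; enqueue GF → queue [KA, CG, BT, UI, HW, BJ, HM, GF]
Visit KA; enqueue LU → queue [CG, BT, UI, HW, BJ, HM, GF, LU]
Visit CG → queue [BT, UI, HW, BJ, HM, GF, LU]
Visit BT; enqueue EL → queue [UI, HW, BJ, HM, GF, LU, EL]
Visit UI → queue [HW, BJ, HM, GF, LU, EL]
Visit HW → queue [BJ, HM, GF, LU, EL]
Visit BJ → queue [HM, GF, LU, EL]
Visit HM → queue [GF, LU, EL]
Visit GF → queue [LU, EL]
Visit LU → queue [EL]
Visit EL → queue []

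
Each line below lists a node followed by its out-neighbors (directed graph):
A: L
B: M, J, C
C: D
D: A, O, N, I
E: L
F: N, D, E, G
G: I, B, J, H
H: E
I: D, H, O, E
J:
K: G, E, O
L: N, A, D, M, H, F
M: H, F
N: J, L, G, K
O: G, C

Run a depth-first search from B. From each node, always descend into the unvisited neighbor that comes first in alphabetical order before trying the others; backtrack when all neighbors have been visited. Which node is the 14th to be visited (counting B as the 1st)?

Visit B
B → C
C → D
D → A
A → L
L → F
F → E
F → G
G → H
G → I
I → O
G → J
F → N
N → K
L → M

Visit order: B, C, D, A, L, F, E, G, H, I, O, J, N, K, M

K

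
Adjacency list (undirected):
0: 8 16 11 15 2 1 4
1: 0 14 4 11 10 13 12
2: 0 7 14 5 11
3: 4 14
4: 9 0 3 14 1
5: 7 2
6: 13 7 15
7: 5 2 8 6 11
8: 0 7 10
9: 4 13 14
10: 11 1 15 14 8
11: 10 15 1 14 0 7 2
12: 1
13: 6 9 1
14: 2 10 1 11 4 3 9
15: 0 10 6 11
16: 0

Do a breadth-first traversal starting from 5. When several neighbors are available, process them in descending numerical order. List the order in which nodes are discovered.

5 7 2 11 8 6 14 0 15 10 1 13 9 4 3 16 12

Visit 5; enqueue 7, 2 → queue [7, 2]
Visit 7; enqueue 11, 8, 6 → queue [2, 11, 8, 6]
Visit 2; enqueue 14, 0 → queue [11, 8, 6, 14, 0]
Visit 11; enqueue 15, 10, 1 → queue [8, 6, 14, 0, 15, 10, 1]
Visit 8 → queue [6, 14, 0, 15, 10, 1]
Visit 6; enqueue 13 → queue [14, 0, 15, 10, 1, 13]
Visit 14; enqueue 9, 4, 3 → queue [0, 15, 10, 1, 13, 9, 4, 3]
Visit 0; enqueue 16 → queue [15, 10, 1, 13, 9, 4, 3, 16]
Visit 15 → queue [10, 1, 13, 9, 4, 3, 16]
Visit 10 → queue [1, 13, 9, 4, 3, 16]
Visit 1; enqueue 12 → queue [13, 9, 4, 3, 16, 12]
Visit 13 → queue [9, 4, 3, 16, 12]
Visit 9 → queue [4, 3, 16, 12]
Visit 4 → queue [3, 16, 12]
Visit 3 → queue [16, 12]
Visit 16 → queue [12]
Visit 12 → queue []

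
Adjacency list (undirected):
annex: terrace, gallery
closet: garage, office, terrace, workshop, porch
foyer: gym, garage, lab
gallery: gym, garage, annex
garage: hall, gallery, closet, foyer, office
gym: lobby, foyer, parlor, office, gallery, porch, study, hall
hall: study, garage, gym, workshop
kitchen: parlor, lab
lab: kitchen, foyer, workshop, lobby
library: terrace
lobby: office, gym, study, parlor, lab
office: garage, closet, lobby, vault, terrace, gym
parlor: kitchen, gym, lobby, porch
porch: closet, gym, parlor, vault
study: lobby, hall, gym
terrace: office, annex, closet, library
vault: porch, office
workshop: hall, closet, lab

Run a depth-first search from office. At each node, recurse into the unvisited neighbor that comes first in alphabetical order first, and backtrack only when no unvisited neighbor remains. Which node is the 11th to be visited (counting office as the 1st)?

study

Visit office
office → closet
closet → garage
garage → foyer
foyer → gym
gym → gallery
gallery → annex
annex → terrace
terrace → library
gym → hall
hall → study
study → lobby
lobby → lab
lab → kitchen
kitchen → parlor
parlor → porch
porch → vault
lab → workshop

Visit order: office, closet, garage, foyer, gym, gallery, annex, terrace, library, hall, study, lobby, lab, kitchen, parlor, porch, vault, workshop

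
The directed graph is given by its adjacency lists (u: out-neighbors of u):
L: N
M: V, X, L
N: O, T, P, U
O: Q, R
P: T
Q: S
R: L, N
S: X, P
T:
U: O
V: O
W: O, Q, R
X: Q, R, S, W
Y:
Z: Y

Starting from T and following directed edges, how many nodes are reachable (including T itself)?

BFS from T visits: T
Reachable nodes: 1 of 15 total.

1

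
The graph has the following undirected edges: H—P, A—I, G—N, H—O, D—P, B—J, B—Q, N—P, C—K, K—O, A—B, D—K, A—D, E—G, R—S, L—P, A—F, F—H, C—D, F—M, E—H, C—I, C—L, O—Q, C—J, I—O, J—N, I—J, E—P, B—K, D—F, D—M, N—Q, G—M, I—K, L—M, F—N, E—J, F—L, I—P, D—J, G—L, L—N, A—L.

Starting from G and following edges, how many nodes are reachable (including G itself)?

BFS from G visits: G, E, L, M, N, H, J, P, A, C, F, D, Q, O, B, I, K
Reachable nodes: 17 of 19 total.

17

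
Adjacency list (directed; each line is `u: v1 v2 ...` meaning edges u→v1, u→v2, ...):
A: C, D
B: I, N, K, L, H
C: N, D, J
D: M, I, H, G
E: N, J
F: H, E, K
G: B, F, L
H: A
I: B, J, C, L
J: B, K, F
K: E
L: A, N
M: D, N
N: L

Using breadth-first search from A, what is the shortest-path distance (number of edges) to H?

Level 0: A
Level 1: C, D
Level 2: G, H, I, J, M, N
Level 3: B, F, K, L
Level 4: E
H first appears at level 2.

2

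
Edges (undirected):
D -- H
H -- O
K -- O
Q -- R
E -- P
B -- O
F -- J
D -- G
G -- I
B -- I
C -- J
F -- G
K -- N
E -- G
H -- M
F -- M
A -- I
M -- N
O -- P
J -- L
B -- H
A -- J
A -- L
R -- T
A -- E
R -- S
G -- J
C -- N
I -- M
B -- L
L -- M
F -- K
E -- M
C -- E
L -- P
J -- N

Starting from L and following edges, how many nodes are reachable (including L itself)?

16

BFS from L visits: L, A, B, J, M, P, E, I, H, O, C, F, G, N, D, K
Reachable nodes: 16 of 20 total.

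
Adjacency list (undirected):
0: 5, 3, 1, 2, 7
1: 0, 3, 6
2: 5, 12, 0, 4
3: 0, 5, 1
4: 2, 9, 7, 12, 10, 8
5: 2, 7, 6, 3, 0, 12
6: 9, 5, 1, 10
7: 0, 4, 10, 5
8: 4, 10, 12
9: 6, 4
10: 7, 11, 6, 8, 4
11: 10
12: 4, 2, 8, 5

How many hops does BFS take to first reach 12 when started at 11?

Level 0: 11
Level 1: 10
Level 2: 4, 6, 7, 8
Level 3: 0, 1, 2, 5, 9, 12
Level 4: 3
12 first appears at level 3.

3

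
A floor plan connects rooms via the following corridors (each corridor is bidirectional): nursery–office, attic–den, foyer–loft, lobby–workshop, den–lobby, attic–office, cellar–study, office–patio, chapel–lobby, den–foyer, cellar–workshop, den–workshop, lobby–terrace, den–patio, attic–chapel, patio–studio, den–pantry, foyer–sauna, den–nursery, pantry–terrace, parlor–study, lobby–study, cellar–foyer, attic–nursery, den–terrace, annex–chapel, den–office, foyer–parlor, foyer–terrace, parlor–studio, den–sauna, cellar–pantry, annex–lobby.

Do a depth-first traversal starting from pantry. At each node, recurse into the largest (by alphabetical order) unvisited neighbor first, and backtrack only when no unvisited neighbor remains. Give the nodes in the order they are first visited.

Visit pantry
pantry → terrace
terrace → lobby
lobby → workshop
workshop → den
den → sauna
sauna → foyer
foyer → parlor
parlor → study
study → cellar
parlor → studio
studio → patio
patio → office
office → nursery
nursery → attic
attic → chapel
chapel → annex
foyer → loft

pantry → terrace → lobby → workshop → den → sauna → foyer → parlor → study → cellar → studio → patio → office → nursery → attic → chapel → annex → loft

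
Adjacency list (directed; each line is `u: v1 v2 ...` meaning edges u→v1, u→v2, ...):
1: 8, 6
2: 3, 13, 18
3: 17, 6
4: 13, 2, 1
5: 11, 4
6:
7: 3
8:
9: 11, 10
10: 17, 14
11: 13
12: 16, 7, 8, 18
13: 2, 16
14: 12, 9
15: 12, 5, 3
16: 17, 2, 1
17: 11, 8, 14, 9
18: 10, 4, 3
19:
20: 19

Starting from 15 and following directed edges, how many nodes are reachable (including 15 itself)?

18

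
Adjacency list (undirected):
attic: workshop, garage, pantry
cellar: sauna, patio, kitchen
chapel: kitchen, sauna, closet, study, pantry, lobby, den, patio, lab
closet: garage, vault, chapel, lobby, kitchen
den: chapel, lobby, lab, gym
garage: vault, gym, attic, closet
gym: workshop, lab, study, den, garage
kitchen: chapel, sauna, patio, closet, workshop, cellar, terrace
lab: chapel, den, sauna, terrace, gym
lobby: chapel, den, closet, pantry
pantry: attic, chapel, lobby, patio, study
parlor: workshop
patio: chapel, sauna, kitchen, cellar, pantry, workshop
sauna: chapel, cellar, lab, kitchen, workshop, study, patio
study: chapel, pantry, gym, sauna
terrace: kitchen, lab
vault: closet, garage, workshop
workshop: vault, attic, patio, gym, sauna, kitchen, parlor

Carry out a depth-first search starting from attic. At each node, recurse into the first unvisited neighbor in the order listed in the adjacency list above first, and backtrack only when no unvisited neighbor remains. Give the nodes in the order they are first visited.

attic -> workshop -> vault -> closet -> garage -> gym -> lab -> chapel -> kitchen -> sauna -> cellar -> patio -> pantry -> lobby -> den -> study -> terrace -> parlor

Visit attic
attic → workshop
workshop → vault
vault → closet
closet → garage
garage → gym
gym → lab
lab → chapel
chapel → kitchen
kitchen → sauna
sauna → cellar
cellar → patio
patio → pantry
pantry → lobby
lobby → den
pantry → study
kitchen → terrace
workshop → parlor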